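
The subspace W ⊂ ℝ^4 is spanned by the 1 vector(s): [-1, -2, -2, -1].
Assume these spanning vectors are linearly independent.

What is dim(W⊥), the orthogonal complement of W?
dim(W⊥) = 3

For any subspace W of ℝ^n, dim(W) + dim(W⊥) = n (the whole-space dimension).
Here the given 1 vectors are linearly independent, so dim(W) = 1.
Thus dim(W⊥) = n - dim(W) = 4 - 1 = 3.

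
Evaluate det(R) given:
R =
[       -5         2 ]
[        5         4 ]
det(R) = -30

For a 2×2 matrix [[a, b], [c, d]], det = a*d - b*c.
det(R) = (-5)*(4) - (2)*(5) = -20 - 10 = -30.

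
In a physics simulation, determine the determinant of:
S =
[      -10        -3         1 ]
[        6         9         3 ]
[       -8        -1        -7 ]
det(S) = 612

Expand along row 0 (cofactor expansion): det(S) = a*(e*i - f*h) - b*(d*i - f*g) + c*(d*h - e*g), where the 3×3 is [[a, b, c], [d, e, f], [g, h, i]].
Minor M_00 = (9)*(-7) - (3)*(-1) = -63 + 3 = -60.
Minor M_01 = (6)*(-7) - (3)*(-8) = -42 + 24 = -18.
Minor M_02 = (6)*(-1) - (9)*(-8) = -6 + 72 = 66.
det(S) = (-10)*(-60) - (-3)*(-18) + (1)*(66) = 600 - 54 + 66 = 612.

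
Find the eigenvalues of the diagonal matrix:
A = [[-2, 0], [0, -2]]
λ₁ = -2, λ₂ = -2

The characteristic polynomial of A is det(A - λI) = (-2 - λ)(-2 - λ) = 0.
The roots are λ = -2 and λ = -2, so the eigenvalues are the diagonal entries.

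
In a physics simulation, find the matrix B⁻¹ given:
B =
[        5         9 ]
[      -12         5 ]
det(B) = 133
B⁻¹ =
[    5/133    -9/133 ]
[   12/133     5/133 ]

For a 2×2 matrix B = [[a, b], [c, d]] with det(B) ≠ 0, B⁻¹ = (1/det(B)) * [[d, -b], [-c, a]].
det(B) = (5)*(5) - (9)*(-12) = 25 + 108 = 133.
B⁻¹ = (1/133) * [[5, -9], [12, 5]].
Dividing each entry by 133 and reducing:
B⁻¹ =
[    5/133    -9/133 ]
[   12/133     5/133 ]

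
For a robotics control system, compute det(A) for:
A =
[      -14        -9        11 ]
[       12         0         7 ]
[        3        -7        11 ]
det(A) = -611

Expand along row 0 (cofactor expansion): det(A) = a*(e*i - f*h) - b*(d*i - f*g) + c*(d*h - e*g), where the 3×3 is [[a, b, c], [d, e, f], [g, h, i]].
Minor M_00 = (0)*(11) - (7)*(-7) = 0 + 49 = 49.
Minor M_01 = (12)*(11) - (7)*(3) = 132 - 21 = 111.
Minor M_02 = (12)*(-7) - (0)*(3) = -84 - 0 = -84.
det(A) = (-14)*(49) - (-9)*(111) + (11)*(-84) = -686 + 999 - 924 = -611.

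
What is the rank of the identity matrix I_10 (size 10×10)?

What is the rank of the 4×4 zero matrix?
rank(I_10) = 10, rank(0) = 0

The identity I_10 has 10 columns that are the standard basis vectors e_1, …, e_10. These are linearly independent, so all 10 columns are pivots and rank(I_10) = 10.
The 4×4 zero matrix has every entry zero, so every row is the zero row and there are no pivots; rank(0) = 0.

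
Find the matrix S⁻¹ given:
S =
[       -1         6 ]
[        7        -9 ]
det(S) = -33
S⁻¹ =
[     3/11      2/11 ]
[     7/33      1/33 ]

For a 2×2 matrix S = [[a, b], [c, d]] with det(S) ≠ 0, S⁻¹ = (1/det(S)) * [[d, -b], [-c, a]].
det(S) = (-1)*(-9) - (6)*(7) = 9 - 42 = -33.
S⁻¹ = (1/-33) * [[-9, -6], [-7, -1]].
Dividing each entry by -33 and reducing:
S⁻¹ =
[     3/11      2/11 ]
[     7/33      1/33 ]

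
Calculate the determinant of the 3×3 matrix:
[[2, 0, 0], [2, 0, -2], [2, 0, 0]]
0

Expansion along first row:
det = 2·det([[0,-2],[0,0]]) - 0·det([[2,-2],[2,0]]) + 0·det([[2,0],[2,0]])
    = 2·(0·0 - -2·0) - 0·(2·0 - -2·2) + 0·(2·0 - 0·2)
    = 2·0 - 0·4 + 0·0
    = 0 + 0 + 0 = 0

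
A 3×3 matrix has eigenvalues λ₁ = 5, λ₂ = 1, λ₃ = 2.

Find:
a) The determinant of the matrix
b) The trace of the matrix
det = 10, trace = 8

Two standard eigenvalue identities:
- det(A) equals the product of the eigenvalues (counted with multiplicity).
- trace(A) equals the sum of the eigenvalues.
det(A) = (5)*(1)*(2) = 10.
trace(A) = 5 + 1 + 2 = 8.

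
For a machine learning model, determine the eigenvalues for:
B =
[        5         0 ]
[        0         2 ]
λ = 2, 5

Solve det(B - λI) = 0. For a 2×2 matrix the characteristic equation is λ² - (trace)λ + det = 0.
trace(B) = a + d = 5 + 2 = 7.
det(B) = a*d - b*c = (5)*(2) - (0)*(0) = 10 - 0 = 10.
Characteristic equation: λ² - (7)λ + (10) = 0.
Discriminant = (7)² - 4*(10) = 49 - 40 = 9.
λ = (7 ± √9) / 2 = (7 ± 3) / 2 = 2, 5.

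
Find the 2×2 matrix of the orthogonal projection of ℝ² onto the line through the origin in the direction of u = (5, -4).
[[25/41, -20/41], [-20/41, 16/41]]

The orthogonal projection onto the line spanned by a nonzero vector u = (a, b) has matrix P = (u uᵀ) / (uᵀ u) = (1/(a² + b²)) · [[a², ab], [ab, b²]].
Here u = (5, -4), so a² + b² = 25 + 16 = 41.
P = (1/41) · [[25, -20], [-20, 16]] = [[25/41, -20/41], [-20/41, 16/41]].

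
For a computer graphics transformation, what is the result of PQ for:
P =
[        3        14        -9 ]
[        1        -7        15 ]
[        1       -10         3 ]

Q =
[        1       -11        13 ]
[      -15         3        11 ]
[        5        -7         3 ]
PQ =
[     -252        72       166 ]
[      181      -137       -19 ]
[      166       -62       -88 ]

Matrix multiplication: (PQ)[i][j] = sum over k of P[i][k] * Q[k][j].
  (PQ)[0][0] = (3)*(1) + (14)*(-15) + (-9)*(5) = -252
  (PQ)[0][1] = (3)*(-11) + (14)*(3) + (-9)*(-7) = 72
  (PQ)[0][2] = (3)*(13) + (14)*(11) + (-9)*(3) = 166
  (PQ)[1][0] = (1)*(1) + (-7)*(-15) + (15)*(5) = 181
  (PQ)[1][1] = (1)*(-11) + (-7)*(3) + (15)*(-7) = -137
  (PQ)[1][2] = (1)*(13) + (-7)*(11) + (15)*(3) = -19
  (PQ)[2][0] = (1)*(1) + (-10)*(-15) + (3)*(5) = 166
  (PQ)[2][1] = (1)*(-11) + (-10)*(3) + (3)*(-7) = -62
  (PQ)[2][2] = (1)*(13) + (-10)*(11) + (3)*(3) = -88
PQ =
[     -252        72       166 ]
[      181      -137       -19 ]
[      166       -62       -88 ]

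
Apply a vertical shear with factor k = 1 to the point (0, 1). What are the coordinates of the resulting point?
(0, 1)

Shear matrix for vertical shear with factor k = 1:
[[1, 0], [1, 1]]
Result: (0, 1) → (0, 1)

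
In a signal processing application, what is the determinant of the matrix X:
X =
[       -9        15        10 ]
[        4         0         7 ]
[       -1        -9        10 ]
det(X) = -1632

Expand along row 0 (cofactor expansion): det(X) = a*(e*i - f*h) - b*(d*i - f*g) + c*(d*h - e*g), where the 3×3 is [[a, b, c], [d, e, f], [g, h, i]].
Minor M_00 = (0)*(10) - (7)*(-9) = 0 + 63 = 63.
Minor M_01 = (4)*(10) - (7)*(-1) = 40 + 7 = 47.
Minor M_02 = (4)*(-9) - (0)*(-1) = -36 - 0 = -36.
det(X) = (-9)*(63) - (15)*(47) + (10)*(-36) = -567 - 705 - 360 = -1632.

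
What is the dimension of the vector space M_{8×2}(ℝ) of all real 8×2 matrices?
Dimension = 16

A real 8×2 matrix is determined by its 8·2 = 16 independent entries.
A standard basis is {E_ij : 1 ≤ i ≤ 8, 1 ≤ j ≤ 2}, where E_ij has a 1 in position (i, j) and 0 elsewhere — there are 16 such matrices, and they are linearly independent and span M_{8×2}(ℝ).
Therefore dim(M_{8×2}(ℝ)) = 16.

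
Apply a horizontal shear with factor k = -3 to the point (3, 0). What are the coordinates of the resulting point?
(3, 0)

Shear matrix for horizontal shear with factor k = -3:
[[1, -3], [0, 1]]
Result: (3, 0) → (3, 0)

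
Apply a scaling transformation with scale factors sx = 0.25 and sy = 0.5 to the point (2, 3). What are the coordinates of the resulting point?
(0.5, 1.5)

Scaling matrix:
[[0.25, 0], [0, 0.50]]
Result: (2 × 0.25, 3 × 0.5) = (0.5, 1.5)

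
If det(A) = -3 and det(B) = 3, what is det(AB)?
-9

Use the multiplicative property of determinants: det(AB) = det(A)*det(B).
det(AB) = (-3)*(3) = -9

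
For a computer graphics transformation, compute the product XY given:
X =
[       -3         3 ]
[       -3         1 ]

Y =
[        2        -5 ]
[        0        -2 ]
XY =
[       -6         9 ]
[       -6        13 ]

Matrix multiplication: (XY)[i][j] = sum over k of X[i][k] * Y[k][j].
  (XY)[0][0] = (-3)*(2) + (3)*(0) = -6
  (XY)[0][1] = (-3)*(-5) + (3)*(-2) = 9
  (XY)[1][0] = (-3)*(2) + (1)*(0) = -6
  (XY)[1][1] = (-3)*(-5) + (1)*(-2) = 13
XY =
[       -6         9 ]
[       -6        13 ]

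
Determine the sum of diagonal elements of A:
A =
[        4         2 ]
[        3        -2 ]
tr(A) = 4 - 2 = 2

The trace of a square matrix is the sum of its diagonal entries.
Diagonal entries of A: A[0][0] = 4, A[1][1] = -2.
tr(A) = 4 - 2 = 2.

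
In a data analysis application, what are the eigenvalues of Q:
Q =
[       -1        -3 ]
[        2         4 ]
λ = 1, 2

Solve det(Q - λI) = 0. For a 2×2 matrix the characteristic equation is λ² - (trace)λ + det = 0.
trace(Q) = a + d = -1 + 4 = 3.
det(Q) = a*d - b*c = (-1)*(4) - (-3)*(2) = -4 + 6 = 2.
Characteristic equation: λ² - (3)λ + (2) = 0.
Discriminant = (3)² - 4*(2) = 9 - 8 = 1.
λ = (3 ± √1) / 2 = (3 ± 1) / 2 = 1, 2.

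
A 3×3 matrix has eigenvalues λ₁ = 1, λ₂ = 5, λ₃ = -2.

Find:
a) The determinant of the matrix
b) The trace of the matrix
det = -10, trace = 4

Two standard eigenvalue identities:
- det(A) equals the product of the eigenvalues (counted with multiplicity).
- trace(A) equals the sum of the eigenvalues.
det(A) = (1)*(5)*(-2) = -10.
trace(A) = 1 + 5 - 2 = 4.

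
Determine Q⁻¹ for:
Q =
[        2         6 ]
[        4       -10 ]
det(Q) = -44
Q⁻¹ =
[     5/22      3/22 ]
[     1/11     -1/22 ]

For a 2×2 matrix Q = [[a, b], [c, d]] with det(Q) ≠ 0, Q⁻¹ = (1/det(Q)) * [[d, -b], [-c, a]].
det(Q) = (2)*(-10) - (6)*(4) = -20 - 24 = -44.
Q⁻¹ = (1/-44) * [[-10, -6], [-4, 2]].
Dividing each entry by -44 and reducing:
Q⁻¹ =
[     5/22      3/22 ]
[     1/11     -1/22 ]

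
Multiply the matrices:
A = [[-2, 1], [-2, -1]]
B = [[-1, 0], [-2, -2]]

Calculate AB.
[[0, -2], [4, 2]]

Each entry (i,j) of AB = sum over k of A[i][k]*B[k][j].
(AB)[0][0] = (-2)*(-1) + (1)*(-2) = 0
(AB)[0][1] = (-2)*(0) + (1)*(-2) = -2
(AB)[1][0] = (-2)*(-1) + (-1)*(-2) = 4
(AB)[1][1] = (-2)*(0) + (-1)*(-2) = 2
AB = [[0, -2], [4, 2]]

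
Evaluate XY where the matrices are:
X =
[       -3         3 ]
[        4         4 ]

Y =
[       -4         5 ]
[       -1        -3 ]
XY =
[        9       -24 ]
[      -20         8 ]

Matrix multiplication: (XY)[i][j] = sum over k of X[i][k] * Y[k][j].
  (XY)[0][0] = (-3)*(-4) + (3)*(-1) = 9
  (XY)[0][1] = (-3)*(5) + (3)*(-3) = -24
  (XY)[1][0] = (4)*(-4) + (4)*(-1) = -20
  (XY)[1][1] = (4)*(5) + (4)*(-3) = 8
XY =
[        9       -24 ]
[      -20         8 ]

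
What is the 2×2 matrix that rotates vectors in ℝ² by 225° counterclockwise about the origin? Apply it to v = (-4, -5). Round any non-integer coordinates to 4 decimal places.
R = [[-√2/2, √2/2], [-√2/2, -√2/2]]; R·v = (-0.7071, 6.3640)

A counterclockwise rotation by angle θ in ℝ² has matrix R(θ) = [[cos θ, -sin θ], [sin θ, cos θ]].
For θ = 225°: cos θ = -√2/2, sin θ = -√2/2.
R(225°) = [[-√2/2, √2/2], [-√2/2, -√2/2]].
R·v = [-√2/2·-4 + (√2/2)·-5, -√2/2·-4 + -√2/2·-5] = (-0.7071, 6.3640).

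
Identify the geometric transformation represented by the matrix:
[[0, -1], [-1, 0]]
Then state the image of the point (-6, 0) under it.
reflection across the line y = -x; image of (-6, 0) is (0, 6)

This is a symmetric orthogonal matrix with determinant -1, which characterizes a reflection in ℝ².
The matrix [[0, -1], [-1, 0]] represents: reflection across the line y = -x.
Applying it to (-6, 0): [0·-6 + -1·0, -1·-6 + 0·0] = (0, 6).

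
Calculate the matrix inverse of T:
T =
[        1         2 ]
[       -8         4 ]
det(T) = 20
T⁻¹ =
[      1/5     -1/10 ]
[      2/5      1/20 ]

For a 2×2 matrix T = [[a, b], [c, d]] with det(T) ≠ 0, T⁻¹ = (1/det(T)) * [[d, -b], [-c, a]].
det(T) = (1)*(4) - (2)*(-8) = 4 + 16 = 20.
T⁻¹ = (1/20) * [[4, -2], [8, 1]].
Dividing each entry by 20 and reducing:
T⁻¹ =
[      1/5     -1/10 ]
[      2/5      1/20 ]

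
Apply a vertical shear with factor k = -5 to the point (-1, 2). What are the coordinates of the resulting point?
(-1, 7)

Shear matrix for vertical shear with factor k = -5:
[[1, 0], [-5, 1]]
Result: (-1, 2) → (-1, 7)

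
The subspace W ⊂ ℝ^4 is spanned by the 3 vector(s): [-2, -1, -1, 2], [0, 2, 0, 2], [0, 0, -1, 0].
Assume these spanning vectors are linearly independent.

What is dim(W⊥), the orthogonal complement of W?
dim(W⊥) = 1

For any subspace W of ℝ^n, dim(W) + dim(W⊥) = n (the whole-space dimension).
Here the given 3 vectors are linearly independent, so dim(W) = 3.
Thus dim(W⊥) = n - dim(W) = 4 - 3 = 1.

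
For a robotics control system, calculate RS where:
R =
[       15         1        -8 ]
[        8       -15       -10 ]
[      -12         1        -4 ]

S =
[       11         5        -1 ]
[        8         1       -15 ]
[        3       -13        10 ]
RS =
[      149       180      -110 ]
[      -62       155       117 ]
[     -136        -7       -43 ]

Matrix multiplication: (RS)[i][j] = sum over k of R[i][k] * S[k][j].
  (RS)[0][0] = (15)*(11) + (1)*(8) + (-8)*(3) = 149
  (RS)[0][1] = (15)*(5) + (1)*(1) + (-8)*(-13) = 180
  (RS)[0][2] = (15)*(-1) + (1)*(-15) + (-8)*(10) = -110
  (RS)[1][0] = (8)*(11) + (-15)*(8) + (-10)*(3) = -62
  (RS)[1][1] = (8)*(5) + (-15)*(1) + (-10)*(-13) = 155
  (RS)[1][2] = (8)*(-1) + (-15)*(-15) + (-10)*(10) = 117
  (RS)[2][0] = (-12)*(11) + (1)*(8) + (-4)*(3) = -136
  (RS)[2][1] = (-12)*(5) + (1)*(1) + (-4)*(-13) = -7
  (RS)[2][2] = (-12)*(-1) + (1)*(-15) + (-4)*(10) = -43
RS =
[      149       180      -110 ]
[      -62       155       117 ]
[     -136        -7       -43 ]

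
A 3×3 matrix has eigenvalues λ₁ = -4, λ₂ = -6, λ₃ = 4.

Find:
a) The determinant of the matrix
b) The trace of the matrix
det = 96, trace = -6

Two standard eigenvalue identities:
- det(A) equals the product of the eigenvalues (counted with multiplicity).
- trace(A) equals the sum of the eigenvalues.
det(A) = (-4)*(-6)*(4) = 96.
trace(A) = -4 - 6 + 4 = -6.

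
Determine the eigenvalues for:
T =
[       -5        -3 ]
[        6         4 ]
λ = -2, 1

Solve det(T - λI) = 0. For a 2×2 matrix the characteristic equation is λ² - (trace)λ + det = 0.
trace(T) = a + d = -5 + 4 = -1.
det(T) = a*d - b*c = (-5)*(4) - (-3)*(6) = -20 + 18 = -2.
Characteristic equation: λ² - (-1)λ + (-2) = 0.
Discriminant = (-1)² - 4*(-2) = 1 + 8 = 9.
λ = (-1 ± √9) / 2 = (-1 ± 3) / 2 = -2, 1.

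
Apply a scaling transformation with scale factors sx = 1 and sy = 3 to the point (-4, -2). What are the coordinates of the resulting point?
(-4, -6)

Scaling matrix:
[[1, 0], [0, 3]]
Result: (-4 × 1, -2 × 3) = (-4, -6)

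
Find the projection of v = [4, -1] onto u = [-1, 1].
[5/2, -5/2]

The projection of v onto u is proj_u(v) = ((v·u) / (u·u)) · u.
v·u = (4)*(-1) + (-1)*(1) = -5.
u·u = (-1)*(-1) + (1)*(1) = 2.
coefficient = -5 / 2 = -5/2.
proj_u(v) = -5/2 · [-1, 1] = [5/2, -5/2].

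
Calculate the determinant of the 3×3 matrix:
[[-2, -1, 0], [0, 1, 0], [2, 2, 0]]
0

Expansion along first row:
det = -2·det([[1,0],[2,0]]) - -1·det([[0,0],[2,0]]) + 0·det([[0,1],[2,2]])
    = -2·(1·0 - 0·2) - -1·(0·0 - 0·2) + 0·(0·2 - 1·2)
    = -2·0 - -1·0 + 0·-2
    = 0 + 0 + 0 = 0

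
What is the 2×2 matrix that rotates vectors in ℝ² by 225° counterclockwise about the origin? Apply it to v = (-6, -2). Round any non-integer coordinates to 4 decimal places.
R = [[-√2/2, √2/2], [-√2/2, -√2/2]]; R·v = (2.8284, 5.6569)

A counterclockwise rotation by angle θ in ℝ² has matrix R(θ) = [[cos θ, -sin θ], [sin θ, cos θ]].
For θ = 225°: cos θ = -√2/2, sin θ = -√2/2.
R(225°) = [[-√2/2, √2/2], [-√2/2, -√2/2]].
R·v = [-√2/2·-6 + (√2/2)·-2, -√2/2·-6 + -√2/2·-2] = (2.8284, 5.6569).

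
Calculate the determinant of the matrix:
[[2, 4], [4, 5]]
-6

For a 2×2 matrix [[a, b], [c, d]], det = ad - bc
det = (2)(5) - (4)(4) = 10 - 16 = -6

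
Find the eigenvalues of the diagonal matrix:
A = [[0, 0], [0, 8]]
λ₁ = 0, λ₂ = 8

The characteristic polynomial of A is det(A - λI) = (0 - λ)(8 - λ) = 0.
The roots are λ = 0 and λ = 8, so the eigenvalues are the diagonal entries.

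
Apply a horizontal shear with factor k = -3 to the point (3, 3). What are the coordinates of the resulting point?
(-6, 3)

Shear matrix for horizontal shear with factor k = -3:
[[1, -3], [0, 1]]
Result: (3, 3) → (-6, 3)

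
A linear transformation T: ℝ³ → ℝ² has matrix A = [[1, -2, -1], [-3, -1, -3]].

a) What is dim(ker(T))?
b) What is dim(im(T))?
dim(ker) = 1, dim(im) = 2

The two rows are not scalar multiples of one another (no single k satisfies row 2 = k × row 1), so they are linearly independent.
Thus rank(A) = 2.
dim(im(T)) = rank(A) = 2.
By the rank-nullity theorem applied to T: ℝ³ → ℝ², rank(A) + nullity(A) = 3 (the domain dimension), so dim(ker(T)) = 3 - 2 = 1.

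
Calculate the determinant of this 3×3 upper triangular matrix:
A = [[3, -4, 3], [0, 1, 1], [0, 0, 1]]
3

The determinant of a triangular matrix is the product of its diagonal entries (the off-diagonal entries above the diagonal do not affect it).
det(A) = (3) * (1) * (1) = 3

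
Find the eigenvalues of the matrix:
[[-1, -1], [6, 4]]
λ = 1 and λ = 2

Characteristic equation: det(A - λI) = 0
λ² - (trace)λ + (det) = 0
λ² - (3)λ + (2) = 0
λ² - 3λ + 2 = 0
Solving: λ = 1, 2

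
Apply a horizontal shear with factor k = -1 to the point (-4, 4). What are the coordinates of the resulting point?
(-8, 4)

Shear matrix for horizontal shear with factor k = -1:
[[1, -1], [0, 1]]
Result: (-4, 4) → (-8, 4)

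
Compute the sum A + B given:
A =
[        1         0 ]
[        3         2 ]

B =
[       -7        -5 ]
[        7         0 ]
A + B =
[       -6        -5 ]
[       10         2 ]

Matrix addition is elementwise: (A+B)[i][j] = A[i][j] + B[i][j].
  (A+B)[0][0] = (1) + (-7) = -6
  (A+B)[0][1] = (0) + (-5) = -5
  (A+B)[1][0] = (3) + (7) = 10
  (A+B)[1][1] = (2) + (0) = 2
A + B =
[       -6        -5 ]
[       10         2 ]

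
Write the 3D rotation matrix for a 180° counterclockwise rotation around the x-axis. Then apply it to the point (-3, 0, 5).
R = [[1, 0, 0], [0, -1, 0], [0, 0, -1]]; R·(-3, 0, 5) = (-3, 0, -5)

Rotation matrix for 180° around x-axis:
cos(180°) = -1, sin(180°) = 0
R = [[1, 0, 0], [0, -1, 0], [0, 0, -1]]
Apply to (-3, 0, 5): R·[-3, 0, 5]ᵀ = (-3, 0, -5)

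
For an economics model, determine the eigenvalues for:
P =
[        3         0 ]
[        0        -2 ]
λ = -2, 3

Solve det(P - λI) = 0. For a 2×2 matrix the characteristic equation is λ² - (trace)λ + det = 0.
trace(P) = a + d = 3 - 2 = 1.
det(P) = a*d - b*c = (3)*(-2) - (0)*(0) = -6 - 0 = -6.
Characteristic equation: λ² - (1)λ + (-6) = 0.
Discriminant = (1)² - 4*(-6) = 1 + 24 = 25.
λ = (1 ± √25) / 2 = (1 ± 5) / 2 = -2, 3.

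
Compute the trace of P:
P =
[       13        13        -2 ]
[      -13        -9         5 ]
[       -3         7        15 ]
tr(P) = 13 - 9 + 15 = 19

The trace of a square matrix is the sum of its diagonal entries.
Diagonal entries of P: P[0][0] = 13, P[1][1] = -9, P[2][2] = 15.
tr(P) = 13 - 9 + 15 = 19.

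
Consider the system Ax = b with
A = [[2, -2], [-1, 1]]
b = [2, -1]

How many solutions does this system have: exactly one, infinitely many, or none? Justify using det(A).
Infinitely many solutions

det(A) = (2)*(1) - (-2)*(-1) = 0, so A is singular (column 2 is -1 times column 1).
b = [2, -1] = 1 * column 1 of A, so b lies in the column space of A.
A singular matrix whose right-hand side is in its column space gives a 1-parameter family of solutions — infinitely many.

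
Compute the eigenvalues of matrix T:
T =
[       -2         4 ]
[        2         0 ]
λ = -4, 2

Solve det(T - λI) = 0. For a 2×2 matrix the characteristic equation is λ² - (trace)λ + det = 0.
trace(T) = a + d = -2 + 0 = -2.
det(T) = a*d - b*c = (-2)*(0) - (4)*(2) = 0 - 8 = -8.
Characteristic equation: λ² - (-2)λ + (-8) = 0.
Discriminant = (-2)² - 4*(-8) = 4 + 32 = 36.
λ = (-2 ± √36) / 2 = (-2 ± 6) / 2 = -4, 2.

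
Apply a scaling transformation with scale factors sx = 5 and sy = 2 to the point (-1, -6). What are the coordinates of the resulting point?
(-5, -12)

Scaling matrix:
[[5, 0], [0, 2]]
Result: (-1 × 5, -6 × 2) = (-5, -12)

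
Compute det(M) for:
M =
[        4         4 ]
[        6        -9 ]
det(M) = -60

For a 2×2 matrix [[a, b], [c, d]], det = a*d - b*c.
det(M) = (4)*(-9) - (4)*(6) = -36 - 24 = -60.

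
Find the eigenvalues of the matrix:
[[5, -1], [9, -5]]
λ = -4 and λ = 4

Characteristic equation: det(A - λI) = 0
λ² - (trace)λ + (det) = 0
λ² - (0)λ + (-16) = 0
λ² - 0λ - 16 = 0
Solving: λ = -4, 4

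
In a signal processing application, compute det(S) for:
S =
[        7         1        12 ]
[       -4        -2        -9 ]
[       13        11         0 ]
det(S) = 360

Expand along row 0 (cofactor expansion): det(S) = a*(e*i - f*h) - b*(d*i - f*g) + c*(d*h - e*g), where the 3×3 is [[a, b, c], [d, e, f], [g, h, i]].
Minor M_00 = (-2)*(0) - (-9)*(11) = 0 + 99 = 99.
Minor M_01 = (-4)*(0) - (-9)*(13) = 0 + 117 = 117.
Minor M_02 = (-4)*(11) - (-2)*(13) = -44 + 26 = -18.
det(S) = (7)*(99) - (1)*(117) + (12)*(-18) = 693 - 117 - 216 = 360.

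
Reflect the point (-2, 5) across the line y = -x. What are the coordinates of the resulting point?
(-5, 2)

Reflection across line y = -x: (-2, 5) → (-5, 2)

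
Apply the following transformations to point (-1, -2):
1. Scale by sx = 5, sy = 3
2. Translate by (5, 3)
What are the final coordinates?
(0, -3)

Step 1: Scale (-1, -2) by (sx, sy) = (5, 3) → (-5, -6)
Step 2: Translate by (5, 3) → (0, -3)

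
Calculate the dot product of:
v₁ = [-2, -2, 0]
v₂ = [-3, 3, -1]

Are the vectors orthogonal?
0, Yes

The dot product is the sum of products of corresponding components.
v₁·v₂ = (-2)*(-3) + (-2)*(3) + (0)*(-1) = 6 - 6 + 0 = 0.
Two vectors are orthogonal iff their dot product is 0; here the dot product is 0, so the vectors are orthogonal.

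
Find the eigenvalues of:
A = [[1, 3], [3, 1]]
λ = -2, 4

Solve det(A - λI) = 0. For a 2×2 matrix this is λ² - (trace)λ + det = 0.
trace(A) = 1 + 1 = 2.
det(A) = (1)*(1) - (3)*(3) = 1 - 9 = -8.
Characteristic equation: λ² - (2)λ + (-8) = 0.
Discriminant: (2)² - 4*(-8) = 4 + 32 = 36.
Roots: λ = (2 ± √36) / 2 = -2, 4.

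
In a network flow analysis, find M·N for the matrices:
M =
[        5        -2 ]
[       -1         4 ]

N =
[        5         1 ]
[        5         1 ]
MN =
[       15         3 ]
[       15         3 ]

Matrix multiplication: (MN)[i][j] = sum over k of M[i][k] * N[k][j].
  (MN)[0][0] = (5)*(5) + (-2)*(5) = 15
  (MN)[0][1] = (5)*(1) + (-2)*(1) = 3
  (MN)[1][0] = (-1)*(5) + (4)*(5) = 15
  (MN)[1][1] = (-1)*(1) + (4)*(1) = 3
MN =
[       15         3 ]
[       15         3 ]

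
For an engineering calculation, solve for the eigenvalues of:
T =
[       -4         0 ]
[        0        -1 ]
λ = -4, -1

Solve det(T - λI) = 0. For a 2×2 matrix the characteristic equation is λ² - (trace)λ + det = 0.
trace(T) = a + d = -4 - 1 = -5.
det(T) = a*d - b*c = (-4)*(-1) - (0)*(0) = 4 - 0 = 4.
Characteristic equation: λ² - (-5)λ + (4) = 0.
Discriminant = (-5)² - 4*(4) = 25 - 16 = 9.
λ = (-5 ± √9) / 2 = (-5 ± 3) / 2 = -4, -1.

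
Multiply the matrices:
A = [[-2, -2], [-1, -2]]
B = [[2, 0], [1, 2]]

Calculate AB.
[[-6, -4], [-4, -4]]

Each entry (i,j) of AB = sum over k of A[i][k]*B[k][j].
(AB)[0][0] = (-2)*(2) + (-2)*(1) = -6
(AB)[0][1] = (-2)*(0) + (-2)*(2) = -4
(AB)[1][0] = (-1)*(2) + (-2)*(1) = -4
(AB)[1][1] = (-1)*(0) + (-2)*(2) = -4
AB = [[-6, -4], [-4, -4]]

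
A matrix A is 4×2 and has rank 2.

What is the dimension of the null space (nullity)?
0

The rank-nullity theorem for an m×n matrix states:
rank(A) + nullity(A) = n (the number of columns).
Here n = 2 and rank(A) = 2, so nullity(A) = 2 - 2 = 0.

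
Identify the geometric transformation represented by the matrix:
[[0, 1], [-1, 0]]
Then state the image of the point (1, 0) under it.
rotation by 90° clockwise (i.e., 270° counterclockwise); image of (1, 0) is (0, -1)

This matches the form [[cos θ, -sin θ], [sin θ, cos θ]] of a rotation matrix; reading off cos θ and sin θ gives the angle.
The matrix [[0, 1], [-1, 0]] represents: rotation by 90° clockwise (i.e., 270° counterclockwise).
Applying it to (1, 0): [0·1 + 1·0, -1·1 + 0·0] = (0, -1).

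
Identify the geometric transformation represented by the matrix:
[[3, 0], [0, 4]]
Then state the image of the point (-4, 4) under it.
non-uniform scaling by (3, 4); image of (-4, 4) is (-12, 16)

This is diagonal with distinct entries, so it scales the x-axis by 3 and the y-axis by 4.
The matrix [[3, 0], [0, 4]] represents: non-uniform scaling by (3, 4).
Applying it to (-4, 4): [3·-4 + 0·4, 0·-4 + 4·4] = (-12, 16).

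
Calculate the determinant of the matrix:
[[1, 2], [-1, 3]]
5

For a 2×2 matrix [[a, b], [c, d]], det = ad - bc
det = (1)(3) - (2)(-1) = 3 - -2 = 5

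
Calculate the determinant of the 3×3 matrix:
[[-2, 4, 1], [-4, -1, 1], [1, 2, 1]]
19

Expansion along first row:
det = -2·det([[-1,1],[2,1]]) - 4·det([[-4,1],[1,1]]) + 1·det([[-4,-1],[1,2]])
    = -2·(-1·1 - 1·2) - 4·(-4·1 - 1·1) + 1·(-4·2 - -1·1)
    = -2·-3 - 4·-5 + 1·-7
    = 6 + 20 + -7 = 19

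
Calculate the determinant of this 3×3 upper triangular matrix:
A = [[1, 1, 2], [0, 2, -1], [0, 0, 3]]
6

The determinant of a triangular matrix is the product of its diagonal entries (the off-diagonal entries above the diagonal do not affect it).
det(A) = (1) * (2) * (3) = 6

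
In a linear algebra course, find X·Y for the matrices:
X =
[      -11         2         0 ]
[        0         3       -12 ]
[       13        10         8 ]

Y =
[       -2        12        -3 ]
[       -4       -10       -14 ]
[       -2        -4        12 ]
XY =
[       14      -152         5 ]
[       12        18      -186 ]
[      -82        24       -83 ]

Matrix multiplication: (XY)[i][j] = sum over k of X[i][k] * Y[k][j].
  (XY)[0][0] = (-11)*(-2) + (2)*(-4) + (0)*(-2) = 14
  (XY)[0][1] = (-11)*(12) + (2)*(-10) + (0)*(-4) = -152
  (XY)[0][2] = (-11)*(-3) + (2)*(-14) + (0)*(12) = 5
  (XY)[1][0] = (0)*(-2) + (3)*(-4) + (-12)*(-2) = 12
  (XY)[1][1] = (0)*(12) + (3)*(-10) + (-12)*(-4) = 18
  (XY)[1][2] = (0)*(-3) + (3)*(-14) + (-12)*(12) = -186
  (XY)[2][0] = (13)*(-2) + (10)*(-4) + (8)*(-2) = -82
  (XY)[2][1] = (13)*(12) + (10)*(-10) + (8)*(-4) = 24
  (XY)[2][2] = (13)*(-3) + (10)*(-14) + (8)*(12) = -83
XY =
[       14      -152         5 ]
[       12        18      -186 ]
[      -82        24       -83 ]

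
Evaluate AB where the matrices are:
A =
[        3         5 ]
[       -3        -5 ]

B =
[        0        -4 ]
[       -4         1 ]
AB =
[      -20        -7 ]
[       20         7 ]

Matrix multiplication: (AB)[i][j] = sum over k of A[i][k] * B[k][j].
  (AB)[0][0] = (3)*(0) + (5)*(-4) = -20
  (AB)[0][1] = (3)*(-4) + (5)*(1) = -7
  (AB)[1][0] = (-3)*(0) + (-5)*(-4) = 20
  (AB)[1][1] = (-3)*(-4) + (-5)*(1) = 7
AB =
[      -20        -7 ]
[       20         7 ]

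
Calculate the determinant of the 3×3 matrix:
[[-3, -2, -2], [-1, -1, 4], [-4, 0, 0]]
40

Expansion along first row:
det = -3·det([[-1,4],[0,0]]) - -2·det([[-1,4],[-4,0]]) + -2·det([[-1,-1],[-4,0]])
    = -3·(-1·0 - 4·0) - -2·(-1·0 - 4·-4) + -2·(-1·0 - -1·-4)
    = -3·0 - -2·16 + -2·-4
    = 0 + 32 + 8 = 40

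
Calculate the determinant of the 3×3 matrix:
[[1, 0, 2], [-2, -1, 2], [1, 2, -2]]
-8

Expansion along first row:
det = 1·det([[-1,2],[2,-2]]) - 0·det([[-2,2],[1,-2]]) + 2·det([[-2,-1],[1,2]])
    = 1·(-1·-2 - 2·2) - 0·(-2·-2 - 2·1) + 2·(-2·2 - -1·1)
    = 1·-2 - 0·2 + 2·-3
    = -2 + 0 + -6 = -8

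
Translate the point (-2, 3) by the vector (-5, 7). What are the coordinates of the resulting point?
(-7, 10)

Translation by (-5, 7):
x' = -2 + -5 = -7
y' = 3 + 7 = 10
Homogeneous matrix: [[1, 0, -5], [0, 1, 7], [0, 0, 1]]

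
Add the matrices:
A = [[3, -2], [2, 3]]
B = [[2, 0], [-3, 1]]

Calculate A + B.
[[5, -2], [-1, 4]]

Add corresponding elements:
(3)+(2)=5
(-2)+(0)=-2
(2)+(-3)=-1
(3)+(1)=4
A + B = [[5, -2], [-1, 4]]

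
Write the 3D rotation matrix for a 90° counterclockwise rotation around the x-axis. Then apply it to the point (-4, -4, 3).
R = [[1, 0, 0], [0, 0, -1], [0, 1, 0]]; R·(-4, -4, 3) = (-4, -3, -4)

Rotation matrix for 90° around x-axis:
cos(90°) = 0, sin(90°) = 1
R = [[1, 0, 0], [0, 0, -1], [0, 1, 0]]
Apply to (-4, -4, 3): R·[-4, -4, 3]ᵀ = (-4, -3, -4)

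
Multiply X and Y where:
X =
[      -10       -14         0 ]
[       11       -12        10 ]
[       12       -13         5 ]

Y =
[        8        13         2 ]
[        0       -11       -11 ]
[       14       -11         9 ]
XY =
[      -80        24       134 ]
[      228       165       244 ]
[      166       244       212 ]

Matrix multiplication: (XY)[i][j] = sum over k of X[i][k] * Y[k][j].
  (XY)[0][0] = (-10)*(8) + (-14)*(0) + (0)*(14) = -80
  (XY)[0][1] = (-10)*(13) + (-14)*(-11) + (0)*(-11) = 24
  (XY)[0][2] = (-10)*(2) + (-14)*(-11) + (0)*(9) = 134
  (XY)[1][0] = (11)*(8) + (-12)*(0) + (10)*(14) = 228
  (XY)[1][1] = (11)*(13) + (-12)*(-11) + (10)*(-11) = 165
  (XY)[1][2] = (11)*(2) + (-12)*(-11) + (10)*(9) = 244
  (XY)[2][0] = (12)*(8) + (-13)*(0) + (5)*(14) = 166
  (XY)[2][1] = (12)*(13) + (-13)*(-11) + (5)*(-11) = 244
  (XY)[2][2] = (12)*(2) + (-13)*(-11) + (5)*(9) = 212
XY =
[      -80        24       134 ]
[      228       165       244 ]
[      166       244       212 ]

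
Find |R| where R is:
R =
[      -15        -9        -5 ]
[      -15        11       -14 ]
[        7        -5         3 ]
det(R) = 1042

Expand along row 0 (cofactor expansion): det(R) = a*(e*i - f*h) - b*(d*i - f*g) + c*(d*h - e*g), where the 3×3 is [[a, b, c], [d, e, f], [g, h, i]].
Minor M_00 = (11)*(3) - (-14)*(-5) = 33 - 70 = -37.
Minor M_01 = (-15)*(3) - (-14)*(7) = -45 + 98 = 53.
Minor M_02 = (-15)*(-5) - (11)*(7) = 75 - 77 = -2.
det(R) = (-15)*(-37) - (-9)*(53) + (-5)*(-2) = 555 + 477 + 10 = 1042.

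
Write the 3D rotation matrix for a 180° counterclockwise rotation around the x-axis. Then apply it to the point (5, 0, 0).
R = [[1, 0, 0], [0, -1, 0], [0, 0, -1]]; R·(5, 0, 0) = (5, 0, 0)

Rotation matrix for 180° around x-axis:
cos(180°) = -1, sin(180°) = 0
R = [[1, 0, 0], [0, -1, 0], [0, 0, -1]]
Apply to (5, 0, 0): R·[5, 0, 0]ᵀ = (5, 0, 0)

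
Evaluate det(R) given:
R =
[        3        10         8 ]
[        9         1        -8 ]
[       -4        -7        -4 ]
det(R) = 28

Expand along row 0 (cofactor expansion): det(R) = a*(e*i - f*h) - b*(d*i - f*g) + c*(d*h - e*g), where the 3×3 is [[a, b, c], [d, e, f], [g, h, i]].
Minor M_00 = (1)*(-4) - (-8)*(-7) = -4 - 56 = -60.
Minor M_01 = (9)*(-4) - (-8)*(-4) = -36 - 32 = -68.
Minor M_02 = (9)*(-7) - (1)*(-4) = -63 + 4 = -59.
det(R) = (3)*(-60) - (10)*(-68) + (8)*(-59) = -180 + 680 - 472 = 28.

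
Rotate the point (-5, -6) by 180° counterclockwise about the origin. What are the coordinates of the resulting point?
(5, 6)

Rotation matrix R(θ) = [[cos θ, -sin θ], [sin θ, cos θ]]; for θ = 180°:
R = [[-1, 0], [0, -1]]
Result: R × [-5, -6]ᵀ = [-1·-5 + (0)·-6, 0·-5 + (-1)·-6]ᵀ = (5, 6)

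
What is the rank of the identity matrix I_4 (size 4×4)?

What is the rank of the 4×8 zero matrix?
rank(I_4) = 4, rank(0) = 0

The identity I_4 has 4 columns that are the standard basis vectors e_1, …, e_4. These are linearly independent, so all 4 columns are pivots and rank(I_4) = 4.
The 4×8 zero matrix has every entry zero, so every row is the zero row and there are no pivots; rank(0) = 0.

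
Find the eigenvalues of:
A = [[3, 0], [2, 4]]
λ = 3, 4

Solve det(A - λI) = 0. For a 2×2 matrix this is λ² - (trace)λ + det = 0.
trace(A) = 3 + 4 = 7.
det(A) = (3)*(4) - (0)*(2) = 12 - 0 = 12.
Characteristic equation: λ² - (7)λ + (12) = 0.
Discriminant: (7)² - 4*(12) = 49 - 48 = 1.
Roots: λ = (7 ± √1) / 2 = 3, 4.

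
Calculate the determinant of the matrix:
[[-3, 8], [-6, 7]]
27

For a 2×2 matrix [[a, b], [c, d]], det = ad - bc
det = (-3)(7) - (8)(-6) = -21 - -48 = 27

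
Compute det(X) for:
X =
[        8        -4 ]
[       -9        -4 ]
det(X) = -68

For a 2×2 matrix [[a, b], [c, d]], det = a*d - b*c.
det(X) = (8)*(-4) - (-4)*(-9) = -32 - 36 = -68.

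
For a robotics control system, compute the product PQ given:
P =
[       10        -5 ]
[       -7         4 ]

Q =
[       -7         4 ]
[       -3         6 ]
PQ =
[      -55        10 ]
[       37        -4 ]

Matrix multiplication: (PQ)[i][j] = sum over k of P[i][k] * Q[k][j].
  (PQ)[0][0] = (10)*(-7) + (-5)*(-3) = -55
  (PQ)[0][1] = (10)*(4) + (-5)*(6) = 10
  (PQ)[1][0] = (-7)*(-7) + (4)*(-3) = 37
  (PQ)[1][1] = (-7)*(4) + (4)*(6) = -4
PQ =
[      -55        10 ]
[       37        -4 ]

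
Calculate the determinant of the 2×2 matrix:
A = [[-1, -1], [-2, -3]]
1

For A = [[a, b], [c, d]], det(A) = a*d - b*c.
det(A) = (-1)*(-3) - (-1)*(-2) = 3 - 2 = 1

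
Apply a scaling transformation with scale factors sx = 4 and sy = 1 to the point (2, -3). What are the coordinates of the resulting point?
(8, -3)

Scaling matrix:
[[4, 0], [0, 1]]
Result: (2 × 4, -3 × 1) = (8, -3)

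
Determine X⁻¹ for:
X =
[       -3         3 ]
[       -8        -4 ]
det(X) = 36
X⁻¹ =
[     -1/9     -1/12 ]
[      2/9     -1/12 ]

For a 2×2 matrix X = [[a, b], [c, d]] with det(X) ≠ 0, X⁻¹ = (1/det(X)) * [[d, -b], [-c, a]].
det(X) = (-3)*(-4) - (3)*(-8) = 12 + 24 = 36.
X⁻¹ = (1/36) * [[-4, -3], [8, -3]].
Dividing each entry by 36 and reducing:
X⁻¹ =
[     -1/9     -1/12 ]
[      2/9     -1/12 ]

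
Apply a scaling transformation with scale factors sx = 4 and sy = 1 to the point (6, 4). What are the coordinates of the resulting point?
(24, 4)

Scaling matrix:
[[4, 0], [0, 1]]
Result: (6 × 4, 4 × 1) = (24, 4)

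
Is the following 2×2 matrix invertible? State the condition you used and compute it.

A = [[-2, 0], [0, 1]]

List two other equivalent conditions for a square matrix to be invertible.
Yes, invertible; det(A) = -2 ≠ 0. Equivalent conditions: rank(A) = 2; Ax = 0 has only the trivial solution; 0 is not an eigenvalue; the columns of A are linearly independent.

To check invertibility, compute det(A).
The given matrix is triangular, so det(A) equals the product of its diagonal entries = -2 ≠ 0.
Since det(A) ≠ 0, A is invertible.
Equivalent conditions for a square matrix A to be invertible:
- rank(A) = 2 (full rank).
- The homogeneous system Ax = 0 has only the trivial solution x = 0.
- 0 is not an eigenvalue of A.
- The columns (equivalently rows) of A are linearly independent.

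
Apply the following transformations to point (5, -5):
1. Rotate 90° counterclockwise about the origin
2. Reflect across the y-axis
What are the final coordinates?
(-5, 5)

Step 1: Rotate 90° → (5, 5)
Step 2: Reflect across the y-axis → (-5, 5)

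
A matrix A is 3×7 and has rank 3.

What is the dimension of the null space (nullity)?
4

The rank-nullity theorem for an m×n matrix states:
rank(A) + nullity(A) = n (the number of columns).
Here n = 7 and rank(A) = 3, so nullity(A) = 7 - 3 = 4.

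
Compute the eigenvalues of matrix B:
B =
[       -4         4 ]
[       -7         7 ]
λ = 0, 3

Solve det(B - λI) = 0. For a 2×2 matrix the characteristic equation is λ² - (trace)λ + det = 0.
trace(B) = a + d = -4 + 7 = 3.
det(B) = a*d - b*c = (-4)*(7) - (4)*(-7) = -28 + 28 = 0.
Characteristic equation: λ² - (3)λ + (0) = 0.
Discriminant = (3)² - 4*(0) = 9 - 0 = 9.
λ = (3 ± √9) / 2 = (3 ± 3) / 2 = 0, 3.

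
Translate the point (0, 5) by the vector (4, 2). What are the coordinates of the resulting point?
(4, 7)

Translation by (4, 2):
x' = 0 + 4 = 4
y' = 5 + 2 = 7
Homogeneous matrix: [[1, 0, 4], [0, 1, 2], [0, 0, 1]]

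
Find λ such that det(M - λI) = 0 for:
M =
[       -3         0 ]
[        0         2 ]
λ = -3, 2

Solve det(M - λI) = 0. For a 2×2 matrix the characteristic equation is λ² - (trace)λ + det = 0.
trace(M) = a + d = -3 + 2 = -1.
det(M) = a*d - b*c = (-3)*(2) - (0)*(0) = -6 - 0 = -6.
Characteristic equation: λ² - (-1)λ + (-6) = 0.
Discriminant = (-1)² - 4*(-6) = 1 + 24 = 25.
λ = (-1 ± √25) / 2 = (-1 ± 5) / 2 = -3, 2.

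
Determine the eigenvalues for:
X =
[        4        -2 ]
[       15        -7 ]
λ = -2, -1

Solve det(X - λI) = 0. For a 2×2 matrix the characteristic equation is λ² - (trace)λ + det = 0.
trace(X) = a + d = 4 - 7 = -3.
det(X) = a*d - b*c = (4)*(-7) - (-2)*(15) = -28 + 30 = 2.
Characteristic equation: λ² - (-3)λ + (2) = 0.
Discriminant = (-3)² - 4*(2) = 9 - 8 = 1.
λ = (-3 ± √1) / 2 = (-3 ± 1) / 2 = -2, -1.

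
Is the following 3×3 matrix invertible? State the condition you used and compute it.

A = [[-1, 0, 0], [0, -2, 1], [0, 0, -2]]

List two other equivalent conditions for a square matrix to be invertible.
Yes, invertible; det(A) = -4 ≠ 0. Equivalent conditions: rank(A) = 3; Ax = 0 has only the trivial solution; 0 is not an eigenvalue; the columns of A are linearly independent.

To check invertibility, compute det(A).
The given matrix is triangular, so det(A) equals the product of its diagonal entries = -4 ≠ 0.
Since det(A) ≠ 0, A is invertible.
Equivalent conditions for a square matrix A to be invertible:
- rank(A) = 3 (full rank).
- The homogeneous system Ax = 0 has only the trivial solution x = 0.
- 0 is not an eigenvalue of A.
- The columns (equivalently rows) of A are linearly independent.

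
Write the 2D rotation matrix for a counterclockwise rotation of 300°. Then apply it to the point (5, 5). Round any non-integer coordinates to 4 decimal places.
R = [[1/2, √3/2], [-√3/2, 1/2]]; R·(5, 5) = (6.8301, -1.8301)

Rotation matrix formula: R(θ) = [[cos θ, -sin θ], [sin θ, cos θ]]
For θ = 300°:
cos(300°) = 1/2
sin(300°) = -√3/2
R = [[1/2, √3/2], [-√3/2, 1/2]]
Apply to (5, 5): [1/2·5 + (√3/2)·5, -√3/2·5 + 1/2·5] = (6.8301, -1.8301)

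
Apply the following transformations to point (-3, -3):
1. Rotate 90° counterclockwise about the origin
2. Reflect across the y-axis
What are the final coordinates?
(-3, -3)

Step 1: Rotate 90° → (3, -3)
Step 2: Reflect across the y-axis → (-3, -3)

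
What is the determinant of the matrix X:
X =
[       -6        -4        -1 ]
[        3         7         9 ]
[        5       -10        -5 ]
det(X) = -505

Expand along row 0 (cofactor expansion): det(X) = a*(e*i - f*h) - b*(d*i - f*g) + c*(d*h - e*g), where the 3×3 is [[a, b, c], [d, e, f], [g, h, i]].
Minor M_00 = (7)*(-5) - (9)*(-10) = -35 + 90 = 55.
Minor M_01 = (3)*(-5) - (9)*(5) = -15 - 45 = -60.
Minor M_02 = (3)*(-10) - (7)*(5) = -30 - 35 = -65.
det(X) = (-6)*(55) - (-4)*(-60) + (-1)*(-65) = -330 - 240 + 65 = -505.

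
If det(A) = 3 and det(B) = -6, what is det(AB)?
-18

Use the multiplicative property of determinants: det(AB) = det(A)*det(B).
det(AB) = (3)*(-6) = -18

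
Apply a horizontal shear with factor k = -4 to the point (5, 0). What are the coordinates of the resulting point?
(5, 0)

Shear matrix for horizontal shear with factor k = -4:
[[1, -4], [0, 1]]
Result: (5, 0) → (5, 0)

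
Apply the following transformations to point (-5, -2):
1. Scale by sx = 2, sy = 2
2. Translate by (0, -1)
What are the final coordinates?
(-10, -5)

Step 1: Scale (-5, -2) by (sx, sy) = (2, 2) → (-10, -4)
Step 2: Translate by (0, -1) → (-10, -5)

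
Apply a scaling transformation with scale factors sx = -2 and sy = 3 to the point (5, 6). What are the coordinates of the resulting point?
(-10, 18)

Scaling matrix:
[[-2, 0], [0, 3]]
Result: (5 × -2, 6 × 3) = (-10, 18)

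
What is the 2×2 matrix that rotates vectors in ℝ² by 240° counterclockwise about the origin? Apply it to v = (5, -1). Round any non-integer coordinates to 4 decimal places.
R = [[-1/2, √3/2], [-√3/2, -1/2]]; R·v = (-3.3660, -3.8301)

A counterclockwise rotation by angle θ in ℝ² has matrix R(θ) = [[cos θ, -sin θ], [sin θ, cos θ]].
For θ = 240°: cos θ = -1/2, sin θ = -√3/2.
R(240°) = [[-1/2, √3/2], [-√3/2, -1/2]].
R·v = [-1/2·5 + (√3/2)·-1, -√3/2·5 + -1/2·-1] = (-3.3660, -3.8301).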